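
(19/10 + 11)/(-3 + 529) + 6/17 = 33753/89420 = 0.38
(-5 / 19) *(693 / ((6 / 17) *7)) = -2805 / 38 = -73.82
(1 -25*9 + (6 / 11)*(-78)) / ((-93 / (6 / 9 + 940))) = 8274104 / 3069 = 2696.03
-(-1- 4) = 5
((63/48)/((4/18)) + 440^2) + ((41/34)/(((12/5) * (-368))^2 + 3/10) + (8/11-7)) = 45183972203301089/233388727968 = 193599.63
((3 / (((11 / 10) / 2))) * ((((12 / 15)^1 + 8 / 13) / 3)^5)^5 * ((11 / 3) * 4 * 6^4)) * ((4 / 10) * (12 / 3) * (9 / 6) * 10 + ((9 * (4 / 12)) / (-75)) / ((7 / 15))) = 98695498006301259102186919979326532465455624305508352 / 5703146675172268056389347322659608465135097503662109375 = 0.02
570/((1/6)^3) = 123120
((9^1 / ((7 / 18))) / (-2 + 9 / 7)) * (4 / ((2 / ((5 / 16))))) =-81 / 4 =-20.25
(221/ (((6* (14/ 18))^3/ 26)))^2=6017260041/ 1882384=3196.62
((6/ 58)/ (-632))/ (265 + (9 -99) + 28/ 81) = -243/ 260312584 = -0.00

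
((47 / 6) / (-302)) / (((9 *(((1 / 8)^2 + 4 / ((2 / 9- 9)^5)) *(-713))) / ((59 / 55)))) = 136522838310832 / 489541581454164525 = 0.00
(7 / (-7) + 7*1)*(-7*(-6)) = 252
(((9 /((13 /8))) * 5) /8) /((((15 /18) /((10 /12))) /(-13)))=-45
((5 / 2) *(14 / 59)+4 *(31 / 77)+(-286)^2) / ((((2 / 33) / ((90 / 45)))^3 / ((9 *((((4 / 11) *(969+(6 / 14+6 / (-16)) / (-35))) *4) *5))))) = 3773067890875937478 / 20237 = 186444032755642.51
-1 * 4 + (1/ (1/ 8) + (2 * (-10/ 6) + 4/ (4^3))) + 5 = 275/ 48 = 5.73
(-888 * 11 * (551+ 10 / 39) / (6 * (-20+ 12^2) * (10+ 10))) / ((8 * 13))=-8750093 / 2514720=-3.48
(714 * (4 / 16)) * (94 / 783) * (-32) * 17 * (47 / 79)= -143001824 / 20619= -6935.44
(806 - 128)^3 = 311665752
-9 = -9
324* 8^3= 165888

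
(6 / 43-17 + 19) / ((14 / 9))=414 / 301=1.38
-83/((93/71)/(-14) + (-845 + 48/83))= 6847666/69674197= 0.10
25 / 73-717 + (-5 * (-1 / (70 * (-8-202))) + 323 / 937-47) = -153501466801 / 201098940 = -763.31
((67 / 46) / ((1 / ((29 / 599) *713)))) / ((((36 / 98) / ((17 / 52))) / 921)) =15403445323 / 373776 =41210.36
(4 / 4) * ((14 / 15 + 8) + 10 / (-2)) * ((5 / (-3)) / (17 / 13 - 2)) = 767 / 81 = 9.47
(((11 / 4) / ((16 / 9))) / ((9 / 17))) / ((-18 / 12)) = -187 / 96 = -1.95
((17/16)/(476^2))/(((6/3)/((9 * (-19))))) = -171/426496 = -0.00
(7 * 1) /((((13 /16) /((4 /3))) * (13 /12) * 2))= 5.30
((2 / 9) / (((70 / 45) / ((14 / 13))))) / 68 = 1 / 442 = 0.00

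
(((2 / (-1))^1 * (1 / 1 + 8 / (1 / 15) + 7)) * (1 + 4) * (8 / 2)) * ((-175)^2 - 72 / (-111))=-5801722880 / 37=-156803321.08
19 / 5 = 3.80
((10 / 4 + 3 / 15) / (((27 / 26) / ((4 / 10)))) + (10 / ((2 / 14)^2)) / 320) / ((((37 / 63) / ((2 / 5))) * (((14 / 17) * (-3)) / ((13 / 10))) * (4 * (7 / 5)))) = -1363791 / 8288000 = -0.16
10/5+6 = 8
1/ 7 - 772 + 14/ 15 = -80947/ 105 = -770.92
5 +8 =13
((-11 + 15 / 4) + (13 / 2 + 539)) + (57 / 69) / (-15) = 742709 / 1380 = 538.19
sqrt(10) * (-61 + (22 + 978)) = 939 * sqrt(10) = 2969.38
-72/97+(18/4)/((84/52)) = 2775/1358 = 2.04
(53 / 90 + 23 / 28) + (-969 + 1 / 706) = -430363909 / 444780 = -967.59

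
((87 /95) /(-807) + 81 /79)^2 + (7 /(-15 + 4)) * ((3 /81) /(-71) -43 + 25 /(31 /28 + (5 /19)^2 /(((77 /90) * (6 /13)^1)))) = 16.01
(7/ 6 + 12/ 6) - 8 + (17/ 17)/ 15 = -4.77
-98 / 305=-0.32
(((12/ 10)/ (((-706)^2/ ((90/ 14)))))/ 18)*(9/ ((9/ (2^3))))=0.00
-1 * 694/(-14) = 347/7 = 49.57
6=6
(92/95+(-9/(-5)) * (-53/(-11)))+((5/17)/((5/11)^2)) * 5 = 59544/3553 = 16.76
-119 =-119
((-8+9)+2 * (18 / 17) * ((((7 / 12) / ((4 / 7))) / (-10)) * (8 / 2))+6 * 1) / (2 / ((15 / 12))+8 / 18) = 9387 / 3128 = 3.00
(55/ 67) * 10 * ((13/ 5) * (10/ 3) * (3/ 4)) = 3575/ 67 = 53.36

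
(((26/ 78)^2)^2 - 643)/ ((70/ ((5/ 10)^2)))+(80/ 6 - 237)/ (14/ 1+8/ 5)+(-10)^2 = 12289817/ 147420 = 83.37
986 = 986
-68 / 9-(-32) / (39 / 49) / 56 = -800 / 117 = -6.84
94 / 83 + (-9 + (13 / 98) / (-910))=-7.87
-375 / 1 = -375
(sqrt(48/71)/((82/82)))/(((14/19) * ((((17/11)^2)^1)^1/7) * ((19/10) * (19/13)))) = 31460 * sqrt(213)/389861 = 1.18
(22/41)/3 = 22/123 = 0.18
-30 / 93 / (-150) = 1 / 465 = 0.00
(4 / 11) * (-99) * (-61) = 2196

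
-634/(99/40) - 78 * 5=-63970/99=-646.16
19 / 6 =3.17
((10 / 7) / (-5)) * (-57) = 114 / 7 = 16.29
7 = 7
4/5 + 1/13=57/65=0.88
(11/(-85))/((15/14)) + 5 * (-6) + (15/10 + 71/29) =-1935457/73950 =-26.17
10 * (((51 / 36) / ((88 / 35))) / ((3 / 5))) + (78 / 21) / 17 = 1811309 / 188496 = 9.61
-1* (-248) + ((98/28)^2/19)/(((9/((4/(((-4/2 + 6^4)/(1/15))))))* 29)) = 23871039169/96254190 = 248.00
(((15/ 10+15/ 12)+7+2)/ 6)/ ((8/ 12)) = 47/ 16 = 2.94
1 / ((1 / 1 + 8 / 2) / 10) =2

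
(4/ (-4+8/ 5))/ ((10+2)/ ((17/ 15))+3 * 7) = -85/ 1611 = -0.05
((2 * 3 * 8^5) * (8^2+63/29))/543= 125763584/5249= 23959.53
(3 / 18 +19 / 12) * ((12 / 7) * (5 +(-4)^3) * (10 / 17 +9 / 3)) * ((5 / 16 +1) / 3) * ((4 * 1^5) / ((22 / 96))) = -906948 / 187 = -4849.99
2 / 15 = 0.13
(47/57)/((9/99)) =517/57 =9.07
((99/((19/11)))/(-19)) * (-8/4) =2178/361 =6.03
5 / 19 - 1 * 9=-166 / 19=-8.74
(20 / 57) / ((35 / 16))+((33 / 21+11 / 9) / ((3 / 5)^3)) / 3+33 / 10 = 1076443 / 138510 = 7.77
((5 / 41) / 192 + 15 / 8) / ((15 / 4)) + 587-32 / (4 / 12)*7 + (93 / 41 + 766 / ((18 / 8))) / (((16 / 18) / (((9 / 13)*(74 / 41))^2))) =867937326745 / 1677261456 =517.47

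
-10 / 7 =-1.43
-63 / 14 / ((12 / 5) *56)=-15 / 448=-0.03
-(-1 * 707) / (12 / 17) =12019 / 12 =1001.58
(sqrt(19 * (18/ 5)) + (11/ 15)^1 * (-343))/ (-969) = 3773/ 14535 - sqrt(190)/ 1615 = 0.25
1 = 1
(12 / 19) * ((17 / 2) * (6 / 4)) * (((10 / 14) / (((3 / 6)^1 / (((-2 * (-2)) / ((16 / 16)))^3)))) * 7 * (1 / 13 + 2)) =2643840 / 247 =10703.81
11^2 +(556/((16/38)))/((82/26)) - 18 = 521.70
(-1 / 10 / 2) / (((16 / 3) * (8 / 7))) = -21 / 2560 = -0.01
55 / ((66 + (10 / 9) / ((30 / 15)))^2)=4455 / 358801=0.01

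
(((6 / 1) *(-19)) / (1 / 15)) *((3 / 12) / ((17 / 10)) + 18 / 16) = -147915 / 68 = -2175.22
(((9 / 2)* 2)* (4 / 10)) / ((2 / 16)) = 144 / 5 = 28.80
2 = 2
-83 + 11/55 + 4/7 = -2878/35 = -82.23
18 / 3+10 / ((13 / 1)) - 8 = -16 / 13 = -1.23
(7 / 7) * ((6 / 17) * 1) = 6 / 17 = 0.35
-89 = -89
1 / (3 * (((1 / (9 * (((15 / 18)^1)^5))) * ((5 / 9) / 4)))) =625 / 72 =8.68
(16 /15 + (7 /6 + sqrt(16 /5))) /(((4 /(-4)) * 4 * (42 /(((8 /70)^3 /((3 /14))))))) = -0.00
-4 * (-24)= 96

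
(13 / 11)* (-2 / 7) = -26 / 77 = -0.34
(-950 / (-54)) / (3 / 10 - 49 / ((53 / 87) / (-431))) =251750 / 496089603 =0.00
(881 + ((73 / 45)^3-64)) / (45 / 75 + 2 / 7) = 927.24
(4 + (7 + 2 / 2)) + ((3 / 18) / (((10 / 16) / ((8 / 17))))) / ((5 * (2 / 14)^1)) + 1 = 16799 / 1275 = 13.18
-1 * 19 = -19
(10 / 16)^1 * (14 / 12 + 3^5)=7325 / 48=152.60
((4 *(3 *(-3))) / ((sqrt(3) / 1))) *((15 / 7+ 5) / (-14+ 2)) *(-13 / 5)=-130 *sqrt(3) / 7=-32.17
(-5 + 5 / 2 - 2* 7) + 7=-9.50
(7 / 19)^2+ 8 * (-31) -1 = -89840 / 361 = -248.86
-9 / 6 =-3 / 2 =-1.50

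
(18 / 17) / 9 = 2 / 17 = 0.12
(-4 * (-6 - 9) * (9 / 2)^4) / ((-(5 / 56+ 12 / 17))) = -23422770 / 757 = -30941.57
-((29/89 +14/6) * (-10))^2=-50410000/71289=-707.12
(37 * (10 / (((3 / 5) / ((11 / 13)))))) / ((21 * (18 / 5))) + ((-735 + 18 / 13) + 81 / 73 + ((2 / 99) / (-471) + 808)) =76568271863 / 929269341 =82.40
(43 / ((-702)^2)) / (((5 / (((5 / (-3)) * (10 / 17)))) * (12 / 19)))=-4085 / 150798024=-0.00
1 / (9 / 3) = 1 / 3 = 0.33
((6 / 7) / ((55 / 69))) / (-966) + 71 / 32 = 2.22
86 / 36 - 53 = -911 / 18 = -50.61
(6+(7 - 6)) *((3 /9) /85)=7 /255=0.03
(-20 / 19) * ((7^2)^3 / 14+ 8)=-168230 / 19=-8854.21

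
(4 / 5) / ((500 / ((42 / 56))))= 3 / 2500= 0.00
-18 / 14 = -9 / 7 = -1.29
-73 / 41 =-1.78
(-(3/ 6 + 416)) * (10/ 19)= -4165/ 19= -219.21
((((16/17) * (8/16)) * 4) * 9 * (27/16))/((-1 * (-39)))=162/221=0.73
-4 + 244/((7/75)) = 18272/7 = 2610.29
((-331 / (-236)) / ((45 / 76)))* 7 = 44023 / 2655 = 16.58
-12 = -12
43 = 43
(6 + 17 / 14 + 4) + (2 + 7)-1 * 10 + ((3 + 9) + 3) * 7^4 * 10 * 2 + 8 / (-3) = 30252917 / 42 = 720307.55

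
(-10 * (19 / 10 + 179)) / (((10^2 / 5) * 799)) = -1809 / 15980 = -0.11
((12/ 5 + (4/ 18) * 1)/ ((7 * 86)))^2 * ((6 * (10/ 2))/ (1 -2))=-6962/ 12231135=-0.00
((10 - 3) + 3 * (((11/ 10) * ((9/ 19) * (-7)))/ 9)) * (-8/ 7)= -628/ 95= -6.61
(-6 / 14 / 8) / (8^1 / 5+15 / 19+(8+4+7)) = -285 / 113792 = -0.00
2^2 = 4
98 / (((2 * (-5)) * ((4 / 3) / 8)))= -294 / 5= -58.80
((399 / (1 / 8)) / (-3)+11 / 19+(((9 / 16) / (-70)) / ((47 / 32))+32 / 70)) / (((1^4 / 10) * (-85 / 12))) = 797354592 / 531335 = 1500.66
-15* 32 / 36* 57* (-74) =56240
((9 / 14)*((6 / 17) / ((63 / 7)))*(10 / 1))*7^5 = 72030 / 17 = 4237.06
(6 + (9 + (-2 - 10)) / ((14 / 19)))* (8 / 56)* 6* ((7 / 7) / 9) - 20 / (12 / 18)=-1461 / 49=-29.82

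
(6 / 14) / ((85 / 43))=0.22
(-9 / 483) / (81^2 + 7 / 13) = -39 / 13733300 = -0.00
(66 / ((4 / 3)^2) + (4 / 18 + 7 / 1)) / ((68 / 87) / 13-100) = -1203761 / 2712768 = -0.44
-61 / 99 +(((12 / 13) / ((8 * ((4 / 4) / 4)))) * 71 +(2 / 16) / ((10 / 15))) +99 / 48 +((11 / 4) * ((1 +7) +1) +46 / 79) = 6073472 / 101673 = 59.74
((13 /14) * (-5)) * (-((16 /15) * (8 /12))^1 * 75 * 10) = 52000 /21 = 2476.19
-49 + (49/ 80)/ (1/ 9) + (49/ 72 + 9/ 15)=-30389/ 720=-42.21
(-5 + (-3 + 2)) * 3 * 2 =-36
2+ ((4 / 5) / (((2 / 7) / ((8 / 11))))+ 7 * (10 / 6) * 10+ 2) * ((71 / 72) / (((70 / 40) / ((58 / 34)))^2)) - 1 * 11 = 2189146787 / 21029085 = 104.10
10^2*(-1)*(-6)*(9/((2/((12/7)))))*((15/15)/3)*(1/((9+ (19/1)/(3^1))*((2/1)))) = 8100/161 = 50.31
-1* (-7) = 7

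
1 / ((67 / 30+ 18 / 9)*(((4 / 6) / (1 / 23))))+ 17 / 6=49927 / 17526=2.85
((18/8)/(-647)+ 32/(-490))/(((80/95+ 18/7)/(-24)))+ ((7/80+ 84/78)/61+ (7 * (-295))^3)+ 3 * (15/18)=-574316799340614838279/65221585520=-8805624622.00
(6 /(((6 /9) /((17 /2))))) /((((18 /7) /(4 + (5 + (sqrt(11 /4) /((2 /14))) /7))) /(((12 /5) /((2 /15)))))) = 1071 * sqrt(11) /4 + 9639 /2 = 5707.53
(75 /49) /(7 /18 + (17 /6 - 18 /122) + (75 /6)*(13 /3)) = 82350 /3079699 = 0.03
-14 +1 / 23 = -321 / 23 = -13.96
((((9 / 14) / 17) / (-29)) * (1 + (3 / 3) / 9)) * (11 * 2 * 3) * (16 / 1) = -5280 / 3451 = -1.53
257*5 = 1285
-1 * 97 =-97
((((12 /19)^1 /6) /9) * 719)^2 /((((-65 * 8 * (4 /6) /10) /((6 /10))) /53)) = -27398933 /422370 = -64.87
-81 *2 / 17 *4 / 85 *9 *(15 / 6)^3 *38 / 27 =-25650 / 289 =-88.75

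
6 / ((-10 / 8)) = -24 / 5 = -4.80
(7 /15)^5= 16807 /759375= 0.02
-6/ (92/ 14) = -21/ 23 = -0.91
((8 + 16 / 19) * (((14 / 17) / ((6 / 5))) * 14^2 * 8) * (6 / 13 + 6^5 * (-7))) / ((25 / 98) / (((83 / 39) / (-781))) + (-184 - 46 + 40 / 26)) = 1179258459796480 / 733364071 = 1608012.32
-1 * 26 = -26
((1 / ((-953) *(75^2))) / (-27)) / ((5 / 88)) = 88 / 723684375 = 0.00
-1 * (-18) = 18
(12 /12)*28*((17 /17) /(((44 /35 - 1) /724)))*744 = 175960960 /3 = 58653653.33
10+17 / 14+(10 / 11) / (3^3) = 46769 / 4158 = 11.25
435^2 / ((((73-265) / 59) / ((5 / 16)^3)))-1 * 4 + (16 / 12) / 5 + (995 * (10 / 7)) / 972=-3961403133413 / 2229534720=-1776.78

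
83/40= 2.08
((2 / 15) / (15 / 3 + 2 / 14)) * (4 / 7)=2 / 135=0.01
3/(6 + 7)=3/13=0.23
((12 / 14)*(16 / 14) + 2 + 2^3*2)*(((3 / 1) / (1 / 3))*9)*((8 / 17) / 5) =120528 / 833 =144.69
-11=-11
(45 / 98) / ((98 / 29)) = 1305 / 9604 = 0.14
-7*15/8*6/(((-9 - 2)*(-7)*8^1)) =-45/352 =-0.13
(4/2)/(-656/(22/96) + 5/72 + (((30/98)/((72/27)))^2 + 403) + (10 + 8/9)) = -10141824/12416502991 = -0.00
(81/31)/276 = 27/2852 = 0.01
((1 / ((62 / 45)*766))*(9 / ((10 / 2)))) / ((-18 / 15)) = -135 / 94984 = -0.00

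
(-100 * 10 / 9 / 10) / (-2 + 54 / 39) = 325 / 18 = 18.06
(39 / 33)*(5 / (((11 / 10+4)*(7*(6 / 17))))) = 325 / 693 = 0.47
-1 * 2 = -2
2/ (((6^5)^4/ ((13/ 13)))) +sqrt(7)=1/ 1828079220031488 +sqrt(7)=2.65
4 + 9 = 13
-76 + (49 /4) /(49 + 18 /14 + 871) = -1960153 /25796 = -75.99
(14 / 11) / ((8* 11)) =7 / 484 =0.01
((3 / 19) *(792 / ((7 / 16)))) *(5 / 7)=190080 / 931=204.17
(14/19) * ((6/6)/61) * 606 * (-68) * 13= -7499856/1159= -6470.97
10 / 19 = 0.53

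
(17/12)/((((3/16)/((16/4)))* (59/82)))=42.00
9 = 9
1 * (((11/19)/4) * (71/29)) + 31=31.35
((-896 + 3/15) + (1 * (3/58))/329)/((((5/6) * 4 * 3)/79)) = -6751992777/954100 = -7076.82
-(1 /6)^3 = -1 /216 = -0.00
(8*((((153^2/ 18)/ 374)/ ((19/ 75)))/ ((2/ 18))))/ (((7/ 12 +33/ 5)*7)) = 12393000/ 630553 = 19.65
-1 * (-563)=563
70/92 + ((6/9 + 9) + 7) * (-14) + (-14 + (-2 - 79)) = -45205/138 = -327.57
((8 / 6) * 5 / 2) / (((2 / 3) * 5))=1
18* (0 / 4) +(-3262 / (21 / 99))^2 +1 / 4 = 945931537 / 4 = 236482884.25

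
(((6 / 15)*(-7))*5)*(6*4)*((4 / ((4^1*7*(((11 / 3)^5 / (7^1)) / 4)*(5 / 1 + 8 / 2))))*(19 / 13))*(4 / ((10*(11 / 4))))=-0.05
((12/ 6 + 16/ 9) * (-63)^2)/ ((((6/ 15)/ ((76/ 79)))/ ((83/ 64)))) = 59113845/ 1264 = 46767.28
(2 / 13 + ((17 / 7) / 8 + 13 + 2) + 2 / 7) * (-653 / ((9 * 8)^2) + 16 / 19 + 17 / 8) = 3207257701 / 71705088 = 44.73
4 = 4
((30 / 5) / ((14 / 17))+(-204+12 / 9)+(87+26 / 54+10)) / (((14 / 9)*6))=-18503 / 1764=-10.49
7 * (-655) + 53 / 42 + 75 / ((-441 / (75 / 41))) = -55256129 / 12054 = -4584.05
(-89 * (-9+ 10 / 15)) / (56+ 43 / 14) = 31150 / 2481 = 12.56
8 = 8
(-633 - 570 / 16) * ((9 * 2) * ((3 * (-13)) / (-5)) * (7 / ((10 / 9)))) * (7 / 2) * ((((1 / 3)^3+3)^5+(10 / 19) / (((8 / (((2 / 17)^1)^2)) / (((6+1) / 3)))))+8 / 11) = -255051839732409140603 / 475549153200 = -536331182.63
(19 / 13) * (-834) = -15846 / 13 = -1218.92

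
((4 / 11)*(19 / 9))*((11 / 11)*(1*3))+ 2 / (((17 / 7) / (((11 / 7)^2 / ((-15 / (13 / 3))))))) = 101054 / 58905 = 1.72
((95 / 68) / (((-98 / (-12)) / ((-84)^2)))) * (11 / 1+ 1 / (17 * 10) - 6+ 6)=3839292 / 289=13284.75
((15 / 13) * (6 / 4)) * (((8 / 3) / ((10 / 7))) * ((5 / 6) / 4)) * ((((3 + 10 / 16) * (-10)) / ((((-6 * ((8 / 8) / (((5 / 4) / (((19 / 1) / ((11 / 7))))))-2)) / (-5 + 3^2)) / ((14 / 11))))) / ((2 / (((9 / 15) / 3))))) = 35525 / 131664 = 0.27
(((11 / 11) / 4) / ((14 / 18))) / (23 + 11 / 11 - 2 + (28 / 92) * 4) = 0.01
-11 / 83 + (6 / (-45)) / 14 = -1238 / 8715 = -0.14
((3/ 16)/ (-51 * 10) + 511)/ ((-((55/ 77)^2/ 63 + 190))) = -4290679953/ 1595429600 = -2.69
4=4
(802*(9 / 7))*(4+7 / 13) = 4679.80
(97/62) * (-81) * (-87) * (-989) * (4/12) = -225346617/62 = -3634622.85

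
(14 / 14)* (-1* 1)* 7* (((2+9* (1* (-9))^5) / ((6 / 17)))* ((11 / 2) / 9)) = 695653651 / 108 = 6441237.51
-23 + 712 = 689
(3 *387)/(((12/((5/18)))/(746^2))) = 29912735/2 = 14956367.50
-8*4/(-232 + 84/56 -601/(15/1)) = 0.12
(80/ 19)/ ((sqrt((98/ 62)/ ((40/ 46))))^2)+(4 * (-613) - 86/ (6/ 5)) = -161969023/ 64239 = -2521.35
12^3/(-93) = -576/31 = -18.58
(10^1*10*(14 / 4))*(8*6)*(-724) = -12163200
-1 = -1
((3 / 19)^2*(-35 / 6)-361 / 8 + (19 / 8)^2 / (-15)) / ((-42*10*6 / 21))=15819241 / 41587200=0.38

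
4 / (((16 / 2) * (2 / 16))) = 4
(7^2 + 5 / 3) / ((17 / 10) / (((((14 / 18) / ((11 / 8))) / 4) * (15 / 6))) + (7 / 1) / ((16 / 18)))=212800 / 53271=3.99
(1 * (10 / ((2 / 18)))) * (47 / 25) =846 / 5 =169.20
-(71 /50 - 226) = 11229 /50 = 224.58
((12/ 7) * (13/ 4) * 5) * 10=278.57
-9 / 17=-0.53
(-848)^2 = 719104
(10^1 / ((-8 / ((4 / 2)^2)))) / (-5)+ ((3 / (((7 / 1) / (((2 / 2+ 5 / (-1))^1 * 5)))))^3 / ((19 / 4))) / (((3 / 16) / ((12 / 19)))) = -55172177 / 123823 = -445.57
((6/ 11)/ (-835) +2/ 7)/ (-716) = -4582/ 11508805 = -0.00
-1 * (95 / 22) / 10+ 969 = 42617 / 44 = 968.57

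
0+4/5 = 4/5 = 0.80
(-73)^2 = 5329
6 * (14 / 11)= 84 / 11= 7.64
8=8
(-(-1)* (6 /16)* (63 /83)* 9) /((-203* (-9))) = 27 /19256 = 0.00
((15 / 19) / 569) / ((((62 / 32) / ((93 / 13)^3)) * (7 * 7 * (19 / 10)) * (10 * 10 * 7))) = 622728 / 154790265539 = 0.00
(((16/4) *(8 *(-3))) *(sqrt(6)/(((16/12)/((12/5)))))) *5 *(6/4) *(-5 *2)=12960 *sqrt(6)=31745.39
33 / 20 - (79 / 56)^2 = -5333 / 15680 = -0.34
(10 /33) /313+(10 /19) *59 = 6094300 /196251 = 31.05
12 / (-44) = -3 / 11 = -0.27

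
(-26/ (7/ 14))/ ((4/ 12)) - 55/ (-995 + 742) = -155.78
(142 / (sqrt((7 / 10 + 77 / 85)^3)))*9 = 628.00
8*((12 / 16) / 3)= 2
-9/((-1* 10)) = 9/10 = 0.90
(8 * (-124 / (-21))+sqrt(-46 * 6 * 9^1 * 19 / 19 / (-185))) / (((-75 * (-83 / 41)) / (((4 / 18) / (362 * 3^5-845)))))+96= 96.00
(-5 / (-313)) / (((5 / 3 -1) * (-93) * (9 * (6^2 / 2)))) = -5 / 3143772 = -0.00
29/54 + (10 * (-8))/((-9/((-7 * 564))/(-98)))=185713949/54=3439147.20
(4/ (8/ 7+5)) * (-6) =-168/ 43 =-3.91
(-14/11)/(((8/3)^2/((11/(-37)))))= 63/1184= 0.05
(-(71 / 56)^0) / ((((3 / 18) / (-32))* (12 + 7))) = 192 / 19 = 10.11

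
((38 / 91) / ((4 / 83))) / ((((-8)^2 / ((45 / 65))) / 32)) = 14193 / 4732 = 3.00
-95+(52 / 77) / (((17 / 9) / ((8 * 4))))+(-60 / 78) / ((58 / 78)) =-3211261 / 37961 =-84.59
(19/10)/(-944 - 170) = -0.00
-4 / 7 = -0.57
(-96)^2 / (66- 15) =180.71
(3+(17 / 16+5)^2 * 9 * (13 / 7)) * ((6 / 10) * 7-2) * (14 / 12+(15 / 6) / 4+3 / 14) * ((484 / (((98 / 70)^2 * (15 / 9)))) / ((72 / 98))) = 165398566421 / 301056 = 549394.69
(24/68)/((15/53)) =106/85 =1.25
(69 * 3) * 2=414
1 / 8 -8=-63 / 8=-7.88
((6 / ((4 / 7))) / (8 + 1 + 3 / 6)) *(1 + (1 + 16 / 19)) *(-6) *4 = -27216 / 361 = -75.39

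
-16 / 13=-1.23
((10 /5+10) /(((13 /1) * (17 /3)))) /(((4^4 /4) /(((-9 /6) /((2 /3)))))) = -81 /14144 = -0.01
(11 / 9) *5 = 55 / 9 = 6.11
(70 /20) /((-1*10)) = -7 /20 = -0.35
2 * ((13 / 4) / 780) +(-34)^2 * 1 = 138721 / 120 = 1156.01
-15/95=-3/19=-0.16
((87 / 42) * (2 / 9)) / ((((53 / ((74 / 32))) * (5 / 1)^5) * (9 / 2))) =1073 / 751275000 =0.00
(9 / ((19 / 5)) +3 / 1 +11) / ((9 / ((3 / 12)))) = 311 / 684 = 0.45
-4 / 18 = -2 / 9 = -0.22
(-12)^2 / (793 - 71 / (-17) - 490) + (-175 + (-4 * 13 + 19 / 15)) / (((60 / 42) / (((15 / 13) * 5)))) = -911.15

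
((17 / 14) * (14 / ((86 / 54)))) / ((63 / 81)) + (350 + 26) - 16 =112491 / 301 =373.72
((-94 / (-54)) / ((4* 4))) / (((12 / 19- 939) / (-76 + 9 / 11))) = 738511 / 84723408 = 0.01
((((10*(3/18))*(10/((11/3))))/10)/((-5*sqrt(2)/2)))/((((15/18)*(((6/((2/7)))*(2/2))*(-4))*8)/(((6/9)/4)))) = sqrt(2)/36960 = 0.00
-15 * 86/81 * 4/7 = -9.10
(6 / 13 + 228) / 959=2970 / 12467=0.24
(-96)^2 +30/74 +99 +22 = 345484/37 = 9337.41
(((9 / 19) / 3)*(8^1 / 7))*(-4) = -96 / 133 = -0.72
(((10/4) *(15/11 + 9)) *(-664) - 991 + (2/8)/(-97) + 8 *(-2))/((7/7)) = -77723007/4268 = -18210.64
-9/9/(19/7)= -7/19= -0.37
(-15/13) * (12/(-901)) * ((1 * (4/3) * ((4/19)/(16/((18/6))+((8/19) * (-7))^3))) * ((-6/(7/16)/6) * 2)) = 2079360/2137423379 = 0.00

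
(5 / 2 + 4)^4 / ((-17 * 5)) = -28561 / 1360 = -21.00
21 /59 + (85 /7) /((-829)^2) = 101029442 /283830533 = 0.36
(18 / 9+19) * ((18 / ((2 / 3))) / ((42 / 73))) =1971 / 2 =985.50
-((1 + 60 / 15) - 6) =1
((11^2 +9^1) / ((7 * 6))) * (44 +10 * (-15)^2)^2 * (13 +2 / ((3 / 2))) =14708508620 / 63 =233468390.79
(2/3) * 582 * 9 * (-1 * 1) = -3492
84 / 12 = 7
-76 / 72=-19 / 18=-1.06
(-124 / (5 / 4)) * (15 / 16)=-93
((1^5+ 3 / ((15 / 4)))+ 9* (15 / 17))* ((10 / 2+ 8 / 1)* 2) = 21528 / 85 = 253.27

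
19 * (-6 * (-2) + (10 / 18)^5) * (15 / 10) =343.51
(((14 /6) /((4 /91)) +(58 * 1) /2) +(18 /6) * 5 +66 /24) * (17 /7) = 10183 /42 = 242.45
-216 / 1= -216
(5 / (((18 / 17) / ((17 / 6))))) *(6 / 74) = 1445 / 1332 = 1.08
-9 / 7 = -1.29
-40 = -40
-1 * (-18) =18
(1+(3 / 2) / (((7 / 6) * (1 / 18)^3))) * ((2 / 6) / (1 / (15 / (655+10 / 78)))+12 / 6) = 107709241 / 7154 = 15055.81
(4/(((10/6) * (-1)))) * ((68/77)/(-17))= 48/385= 0.12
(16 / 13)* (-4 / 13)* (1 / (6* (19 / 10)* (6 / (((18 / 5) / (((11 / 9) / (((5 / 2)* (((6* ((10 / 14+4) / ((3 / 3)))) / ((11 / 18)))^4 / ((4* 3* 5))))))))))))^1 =-264479053824 / 84805721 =-3118.65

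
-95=-95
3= 3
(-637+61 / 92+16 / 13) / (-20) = 759587 / 23920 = 31.76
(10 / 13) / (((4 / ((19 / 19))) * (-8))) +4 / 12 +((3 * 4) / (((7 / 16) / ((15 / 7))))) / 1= 1806577 / 30576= 59.08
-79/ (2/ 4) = -158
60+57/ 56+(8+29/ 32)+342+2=92719/ 224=413.92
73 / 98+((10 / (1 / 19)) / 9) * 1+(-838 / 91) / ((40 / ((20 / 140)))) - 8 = 1584959 / 114660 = 13.82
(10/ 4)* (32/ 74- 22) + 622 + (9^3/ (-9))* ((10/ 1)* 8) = -218741/ 37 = -5911.92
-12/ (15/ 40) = -32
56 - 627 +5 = -566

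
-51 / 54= -17 / 18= -0.94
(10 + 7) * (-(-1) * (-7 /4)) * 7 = -833 /4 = -208.25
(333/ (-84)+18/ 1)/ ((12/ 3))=393/ 112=3.51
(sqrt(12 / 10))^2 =6 / 5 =1.20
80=80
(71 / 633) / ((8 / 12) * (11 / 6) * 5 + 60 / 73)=15549 / 961105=0.02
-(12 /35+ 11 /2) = -5.84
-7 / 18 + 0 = -7 / 18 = -0.39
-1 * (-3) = 3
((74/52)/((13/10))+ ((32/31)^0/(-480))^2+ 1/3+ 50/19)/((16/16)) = 3003344011/739814400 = 4.06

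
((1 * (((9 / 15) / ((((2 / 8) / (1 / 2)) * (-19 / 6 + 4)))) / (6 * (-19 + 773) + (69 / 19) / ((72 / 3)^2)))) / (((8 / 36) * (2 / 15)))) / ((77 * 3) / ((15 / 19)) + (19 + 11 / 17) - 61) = 198288 / 4637504575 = 0.00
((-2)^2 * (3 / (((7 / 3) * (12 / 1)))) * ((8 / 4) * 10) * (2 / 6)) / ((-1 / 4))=-80 / 7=-11.43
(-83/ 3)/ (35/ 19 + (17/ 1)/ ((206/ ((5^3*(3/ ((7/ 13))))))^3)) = -0.04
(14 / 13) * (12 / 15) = 56 / 65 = 0.86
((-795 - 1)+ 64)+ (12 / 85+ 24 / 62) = -1927428 / 2635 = -731.47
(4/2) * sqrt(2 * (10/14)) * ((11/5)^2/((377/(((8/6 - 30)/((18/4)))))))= -41624 * sqrt(70)/1781325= -0.20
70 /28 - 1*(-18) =41 /2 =20.50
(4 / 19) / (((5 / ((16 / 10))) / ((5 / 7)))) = 32 / 665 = 0.05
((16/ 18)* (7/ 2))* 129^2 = 51772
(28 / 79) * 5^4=17500 / 79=221.52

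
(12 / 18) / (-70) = -1 / 105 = -0.01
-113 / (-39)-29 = -1018 / 39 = -26.10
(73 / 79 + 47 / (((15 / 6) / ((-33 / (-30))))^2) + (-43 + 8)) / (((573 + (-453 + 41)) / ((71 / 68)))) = -87559117 / 540557500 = -0.16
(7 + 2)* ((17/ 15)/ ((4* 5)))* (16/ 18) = 34/ 75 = 0.45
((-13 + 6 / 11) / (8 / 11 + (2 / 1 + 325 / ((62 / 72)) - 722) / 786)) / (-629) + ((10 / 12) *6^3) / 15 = 12.07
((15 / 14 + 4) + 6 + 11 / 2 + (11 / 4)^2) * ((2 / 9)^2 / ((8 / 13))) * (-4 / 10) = -11713 / 15120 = -0.77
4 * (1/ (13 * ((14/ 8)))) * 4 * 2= 1.41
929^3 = 801765089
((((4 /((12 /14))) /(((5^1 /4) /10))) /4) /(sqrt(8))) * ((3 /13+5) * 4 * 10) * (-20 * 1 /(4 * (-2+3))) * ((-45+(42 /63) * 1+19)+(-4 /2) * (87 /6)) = 15517600 * sqrt(2) /117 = 187565.82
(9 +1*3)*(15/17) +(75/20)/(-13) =9105/884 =10.30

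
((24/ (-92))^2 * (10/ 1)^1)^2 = 129600/ 279841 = 0.46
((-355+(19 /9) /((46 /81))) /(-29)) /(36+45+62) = 113 /1334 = 0.08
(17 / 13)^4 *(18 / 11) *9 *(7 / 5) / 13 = 94712814 / 20421115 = 4.64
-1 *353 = -353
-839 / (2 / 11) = -9229 / 2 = -4614.50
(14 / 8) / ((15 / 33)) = 77 / 20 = 3.85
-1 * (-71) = 71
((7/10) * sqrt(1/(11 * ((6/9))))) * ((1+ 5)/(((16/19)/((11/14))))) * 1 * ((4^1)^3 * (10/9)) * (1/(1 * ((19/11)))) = 22 * sqrt(66)/3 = 59.58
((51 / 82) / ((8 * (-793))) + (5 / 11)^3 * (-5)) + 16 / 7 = 8801964401 / 4846777936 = 1.82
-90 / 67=-1.34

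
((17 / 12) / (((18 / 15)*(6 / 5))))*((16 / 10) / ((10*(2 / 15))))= 85 / 72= 1.18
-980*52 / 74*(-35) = 891800 / 37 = 24102.70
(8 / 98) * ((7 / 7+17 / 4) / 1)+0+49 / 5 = 358 / 35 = 10.23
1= 1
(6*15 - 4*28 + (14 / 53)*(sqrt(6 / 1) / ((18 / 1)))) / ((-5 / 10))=44 - 14*sqrt(6) / 477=43.93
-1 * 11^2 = -121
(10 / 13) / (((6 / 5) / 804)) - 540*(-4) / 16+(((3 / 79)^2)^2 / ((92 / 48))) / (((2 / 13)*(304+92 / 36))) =20897845477832941 / 32131518770221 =650.38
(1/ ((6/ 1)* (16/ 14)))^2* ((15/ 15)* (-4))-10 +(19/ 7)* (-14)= -27697/ 576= -48.09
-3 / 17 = -0.18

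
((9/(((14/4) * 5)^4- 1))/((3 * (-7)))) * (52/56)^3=-4394/1200987403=-0.00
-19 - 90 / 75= -101 / 5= -20.20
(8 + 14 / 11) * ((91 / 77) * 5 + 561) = 636072 / 121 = 5256.79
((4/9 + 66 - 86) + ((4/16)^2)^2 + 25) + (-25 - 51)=-162551/2304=-70.55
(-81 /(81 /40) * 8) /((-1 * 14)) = 160 /7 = 22.86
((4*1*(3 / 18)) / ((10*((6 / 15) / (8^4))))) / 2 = 1024 / 3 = 341.33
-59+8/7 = -57.86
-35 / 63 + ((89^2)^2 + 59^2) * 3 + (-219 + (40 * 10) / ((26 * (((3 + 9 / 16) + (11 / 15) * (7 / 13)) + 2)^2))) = 585283091097810742 / 3109289121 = 188236946.88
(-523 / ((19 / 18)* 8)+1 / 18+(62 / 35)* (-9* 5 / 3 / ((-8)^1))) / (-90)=70093 / 107730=0.65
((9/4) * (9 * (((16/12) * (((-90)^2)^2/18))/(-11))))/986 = -9073.85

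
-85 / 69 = -1.23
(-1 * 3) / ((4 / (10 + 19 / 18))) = -199 / 24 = -8.29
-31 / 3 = -10.33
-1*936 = -936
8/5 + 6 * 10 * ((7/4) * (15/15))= 533/5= 106.60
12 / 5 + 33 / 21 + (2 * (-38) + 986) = 31989 / 35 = 913.97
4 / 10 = 2 / 5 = 0.40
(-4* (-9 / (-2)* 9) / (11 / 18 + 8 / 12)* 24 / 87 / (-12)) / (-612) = -54 / 11339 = -0.00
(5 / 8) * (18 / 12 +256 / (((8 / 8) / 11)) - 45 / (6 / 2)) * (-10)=-140125 / 8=-17515.62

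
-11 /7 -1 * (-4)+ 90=647 /7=92.43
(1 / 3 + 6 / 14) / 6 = 8 / 63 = 0.13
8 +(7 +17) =32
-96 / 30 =-16 / 5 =-3.20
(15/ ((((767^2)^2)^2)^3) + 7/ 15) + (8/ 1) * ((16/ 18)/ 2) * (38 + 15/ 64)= 21095070960480192984517023134771125608905697533620962857680463670064663867/ 154643348248205373349069974922978032483628962940937253171885780753100890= 136.41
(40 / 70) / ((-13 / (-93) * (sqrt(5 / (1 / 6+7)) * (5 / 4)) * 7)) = 0.56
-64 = -64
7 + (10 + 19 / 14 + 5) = 327 / 14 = 23.36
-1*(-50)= 50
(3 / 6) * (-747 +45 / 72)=-5971 / 16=-373.19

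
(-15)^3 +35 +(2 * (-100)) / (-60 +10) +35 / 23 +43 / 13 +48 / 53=-52774708 / 15847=-3330.26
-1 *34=-34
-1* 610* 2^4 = -9760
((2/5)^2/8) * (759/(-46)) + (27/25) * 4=399/100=3.99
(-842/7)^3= -596947688/343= -1740372.27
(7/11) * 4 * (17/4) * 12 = 1428/11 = 129.82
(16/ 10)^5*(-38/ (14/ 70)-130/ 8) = -270336/ 125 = -2162.69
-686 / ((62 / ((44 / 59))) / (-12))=99.02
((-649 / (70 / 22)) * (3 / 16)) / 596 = -0.06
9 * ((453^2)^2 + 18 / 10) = 1894983015726 / 5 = 378996603145.20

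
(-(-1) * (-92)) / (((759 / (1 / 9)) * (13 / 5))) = -20 / 3861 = -0.01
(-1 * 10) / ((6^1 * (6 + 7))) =-5 / 39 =-0.13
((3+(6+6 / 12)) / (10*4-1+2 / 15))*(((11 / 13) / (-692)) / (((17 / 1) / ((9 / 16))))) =-28215 / 2872674688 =-0.00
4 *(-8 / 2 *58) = -928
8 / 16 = 1 / 2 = 0.50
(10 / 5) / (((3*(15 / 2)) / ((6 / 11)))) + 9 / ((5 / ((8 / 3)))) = 160 / 33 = 4.85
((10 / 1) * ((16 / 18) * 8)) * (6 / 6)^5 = 640 / 9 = 71.11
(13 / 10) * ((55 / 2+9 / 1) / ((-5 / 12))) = -2847 / 25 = -113.88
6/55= 0.11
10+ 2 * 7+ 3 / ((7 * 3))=169 / 7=24.14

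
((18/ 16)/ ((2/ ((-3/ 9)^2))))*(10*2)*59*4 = 295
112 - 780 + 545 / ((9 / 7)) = -2197 / 9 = -244.11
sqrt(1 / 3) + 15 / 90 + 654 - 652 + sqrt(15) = 6.62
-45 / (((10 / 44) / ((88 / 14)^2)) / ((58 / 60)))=-1852752 / 245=-7562.25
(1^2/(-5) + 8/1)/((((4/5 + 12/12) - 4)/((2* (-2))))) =156/11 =14.18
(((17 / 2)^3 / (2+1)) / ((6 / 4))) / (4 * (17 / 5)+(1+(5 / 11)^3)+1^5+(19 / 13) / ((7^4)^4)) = 14125597153169226920195 / 1624403180781036381744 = 8.70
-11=-11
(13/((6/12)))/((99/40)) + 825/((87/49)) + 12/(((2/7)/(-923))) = -38290.84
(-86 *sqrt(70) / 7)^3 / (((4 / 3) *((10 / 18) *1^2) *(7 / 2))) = -17173512 *sqrt(70) / 343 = -418903.53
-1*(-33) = 33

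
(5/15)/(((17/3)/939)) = 55.24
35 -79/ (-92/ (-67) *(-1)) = 8513/ 92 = 92.53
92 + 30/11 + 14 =1196/11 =108.73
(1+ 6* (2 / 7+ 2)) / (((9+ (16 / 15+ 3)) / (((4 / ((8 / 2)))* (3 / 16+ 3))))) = 78795 / 21952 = 3.59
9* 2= 18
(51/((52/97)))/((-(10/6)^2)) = -44523/1300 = -34.25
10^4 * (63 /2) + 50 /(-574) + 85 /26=2350553745 /7462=315003.18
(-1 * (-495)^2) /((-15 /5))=81675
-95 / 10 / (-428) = 19 / 856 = 0.02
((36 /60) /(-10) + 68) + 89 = 7847 /50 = 156.94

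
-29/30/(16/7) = -203/480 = -0.42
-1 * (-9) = 9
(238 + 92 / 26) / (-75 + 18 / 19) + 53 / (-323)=-20239603 / 5907993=-3.43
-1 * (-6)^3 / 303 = 72 / 101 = 0.71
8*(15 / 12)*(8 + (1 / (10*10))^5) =80000000001 / 1000000000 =80.00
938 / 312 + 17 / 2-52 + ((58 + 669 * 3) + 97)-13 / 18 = 992527 / 468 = 2120.78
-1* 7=-7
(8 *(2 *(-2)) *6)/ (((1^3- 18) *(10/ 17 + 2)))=48/ 11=4.36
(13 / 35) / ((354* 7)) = 13 / 86730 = 0.00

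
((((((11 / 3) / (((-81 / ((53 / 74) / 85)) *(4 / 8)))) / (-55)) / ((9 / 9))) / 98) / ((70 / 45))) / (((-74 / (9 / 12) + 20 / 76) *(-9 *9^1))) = 1007 / 88218106886700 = 0.00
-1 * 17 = -17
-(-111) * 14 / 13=1554 / 13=119.54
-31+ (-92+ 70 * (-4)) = -403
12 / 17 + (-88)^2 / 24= 16492 / 51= 323.37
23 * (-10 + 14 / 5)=-828 / 5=-165.60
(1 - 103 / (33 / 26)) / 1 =-2645 / 33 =-80.15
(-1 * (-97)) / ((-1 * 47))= -97 / 47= -2.06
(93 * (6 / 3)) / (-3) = -62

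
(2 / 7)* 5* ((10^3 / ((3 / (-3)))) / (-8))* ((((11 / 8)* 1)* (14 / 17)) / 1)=6875 / 34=202.21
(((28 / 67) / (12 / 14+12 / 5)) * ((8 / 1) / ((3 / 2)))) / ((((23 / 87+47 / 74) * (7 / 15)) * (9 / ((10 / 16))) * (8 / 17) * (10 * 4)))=3192175 / 530779896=0.01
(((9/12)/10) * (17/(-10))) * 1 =-51/400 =-0.13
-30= -30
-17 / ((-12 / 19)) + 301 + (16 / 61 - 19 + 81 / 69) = 310.35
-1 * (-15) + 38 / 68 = 529 / 34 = 15.56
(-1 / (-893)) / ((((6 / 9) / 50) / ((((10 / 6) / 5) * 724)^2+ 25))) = 13110025 / 2679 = 4893.63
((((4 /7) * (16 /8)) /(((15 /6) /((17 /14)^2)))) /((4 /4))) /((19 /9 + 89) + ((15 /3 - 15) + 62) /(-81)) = 0.01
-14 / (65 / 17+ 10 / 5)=-238 / 99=-2.40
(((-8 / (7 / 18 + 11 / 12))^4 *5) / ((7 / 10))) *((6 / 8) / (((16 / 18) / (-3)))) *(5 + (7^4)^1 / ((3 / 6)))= -4185517075660800 / 34157767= -122534856.44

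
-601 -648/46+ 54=-12905/23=-561.09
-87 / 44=-1.98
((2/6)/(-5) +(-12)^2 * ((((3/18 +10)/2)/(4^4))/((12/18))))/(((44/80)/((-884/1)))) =-162877/24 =-6786.54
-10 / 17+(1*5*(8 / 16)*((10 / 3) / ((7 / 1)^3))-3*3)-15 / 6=-422069 / 34986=-12.06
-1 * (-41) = 41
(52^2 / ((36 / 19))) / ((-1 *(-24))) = 3211 / 54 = 59.46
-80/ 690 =-8/ 69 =-0.12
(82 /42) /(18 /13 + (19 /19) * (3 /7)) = 533 /495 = 1.08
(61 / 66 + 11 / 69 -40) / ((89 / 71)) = -4194325 / 135102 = -31.05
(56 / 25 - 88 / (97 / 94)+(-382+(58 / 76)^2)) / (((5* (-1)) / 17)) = 27648551239 / 17508500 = 1579.15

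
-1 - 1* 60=-61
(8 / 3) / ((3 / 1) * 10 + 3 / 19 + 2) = 152 / 1833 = 0.08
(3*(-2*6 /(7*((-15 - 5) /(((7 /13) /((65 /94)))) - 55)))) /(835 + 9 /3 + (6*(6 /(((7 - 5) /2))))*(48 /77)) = 65142 /879356215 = 0.00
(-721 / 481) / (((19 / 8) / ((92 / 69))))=-23072 / 27417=-0.84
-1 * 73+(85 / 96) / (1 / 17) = -5563 / 96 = -57.95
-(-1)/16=1/16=0.06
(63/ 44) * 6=189/ 22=8.59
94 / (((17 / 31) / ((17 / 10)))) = 1457 / 5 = 291.40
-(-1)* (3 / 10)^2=9 / 100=0.09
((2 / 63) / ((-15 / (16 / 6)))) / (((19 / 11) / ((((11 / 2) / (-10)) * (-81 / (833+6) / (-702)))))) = 242 / 979175925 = 0.00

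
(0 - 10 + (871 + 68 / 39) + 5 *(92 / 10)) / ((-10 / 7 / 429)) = -2728957 / 10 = -272895.70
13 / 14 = 0.93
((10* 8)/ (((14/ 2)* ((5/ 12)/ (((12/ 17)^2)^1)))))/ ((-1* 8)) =-3456/ 2023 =-1.71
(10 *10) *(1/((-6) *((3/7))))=-350/9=-38.89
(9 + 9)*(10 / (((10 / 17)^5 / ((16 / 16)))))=12778713 / 5000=2555.74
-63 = -63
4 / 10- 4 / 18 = 0.18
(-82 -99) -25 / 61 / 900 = -397477 / 2196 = -181.00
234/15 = 78/5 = 15.60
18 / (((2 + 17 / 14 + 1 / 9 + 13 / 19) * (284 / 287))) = 4.54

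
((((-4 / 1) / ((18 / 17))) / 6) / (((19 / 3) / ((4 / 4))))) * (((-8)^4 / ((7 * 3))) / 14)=-34816 / 25137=-1.39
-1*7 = -7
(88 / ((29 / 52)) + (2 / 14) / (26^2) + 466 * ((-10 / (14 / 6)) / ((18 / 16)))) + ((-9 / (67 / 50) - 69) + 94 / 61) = -1691.62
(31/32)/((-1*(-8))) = 31/256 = 0.12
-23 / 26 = -0.88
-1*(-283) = 283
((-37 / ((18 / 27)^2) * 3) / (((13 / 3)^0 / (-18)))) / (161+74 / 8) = 5994 / 227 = 26.41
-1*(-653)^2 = -426409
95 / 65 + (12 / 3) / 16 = 89 / 52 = 1.71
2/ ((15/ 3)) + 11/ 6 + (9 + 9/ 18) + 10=326/ 15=21.73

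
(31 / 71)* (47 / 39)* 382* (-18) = -3339444 / 923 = -3618.03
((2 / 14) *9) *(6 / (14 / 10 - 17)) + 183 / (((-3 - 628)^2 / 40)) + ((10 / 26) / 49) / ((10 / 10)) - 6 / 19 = -3778345672 / 4818942583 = -0.78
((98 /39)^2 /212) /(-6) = -2401 /483678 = -0.00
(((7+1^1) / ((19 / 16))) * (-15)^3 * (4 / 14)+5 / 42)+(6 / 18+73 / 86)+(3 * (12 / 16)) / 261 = -12926289143 / 1990212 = -6494.93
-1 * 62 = -62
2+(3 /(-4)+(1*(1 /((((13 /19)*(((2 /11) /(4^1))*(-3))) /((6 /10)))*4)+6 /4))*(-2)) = 1.47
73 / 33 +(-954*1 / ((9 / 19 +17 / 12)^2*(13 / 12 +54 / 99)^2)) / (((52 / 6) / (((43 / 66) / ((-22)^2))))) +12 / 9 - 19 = -40160730034 / 2596009975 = -15.47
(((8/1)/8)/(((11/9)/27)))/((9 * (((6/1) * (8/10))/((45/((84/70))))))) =3375/176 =19.18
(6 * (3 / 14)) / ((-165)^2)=1 / 21175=0.00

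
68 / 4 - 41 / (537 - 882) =5906 / 345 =17.12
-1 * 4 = -4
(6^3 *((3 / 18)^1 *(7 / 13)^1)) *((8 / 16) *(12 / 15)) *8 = 4032 / 65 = 62.03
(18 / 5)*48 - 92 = 404 / 5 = 80.80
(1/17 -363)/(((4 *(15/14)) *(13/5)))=-21595/663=-32.57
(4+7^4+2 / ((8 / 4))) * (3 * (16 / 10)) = 57744 / 5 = 11548.80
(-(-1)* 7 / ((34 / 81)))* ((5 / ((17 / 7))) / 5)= 3969 / 578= 6.87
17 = 17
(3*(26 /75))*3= 78 /25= 3.12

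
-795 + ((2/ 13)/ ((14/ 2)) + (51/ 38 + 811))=60045/ 3458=17.36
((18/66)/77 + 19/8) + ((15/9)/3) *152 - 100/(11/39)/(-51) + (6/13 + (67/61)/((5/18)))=403624452089/4110626520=98.19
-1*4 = -4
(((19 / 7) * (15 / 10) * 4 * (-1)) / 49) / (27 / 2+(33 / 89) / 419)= -2834116 / 115124863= -0.02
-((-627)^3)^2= -60758248384885689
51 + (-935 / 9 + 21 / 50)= -23611 / 450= -52.47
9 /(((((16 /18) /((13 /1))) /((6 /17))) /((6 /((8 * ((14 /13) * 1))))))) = 123201 /3808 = 32.35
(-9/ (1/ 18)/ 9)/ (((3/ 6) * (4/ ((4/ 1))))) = -36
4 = 4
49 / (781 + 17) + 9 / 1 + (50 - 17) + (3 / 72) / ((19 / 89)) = 42.26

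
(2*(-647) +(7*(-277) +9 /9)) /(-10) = 1616 /5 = 323.20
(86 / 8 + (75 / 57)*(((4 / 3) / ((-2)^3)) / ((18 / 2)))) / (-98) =-22009 / 201096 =-0.11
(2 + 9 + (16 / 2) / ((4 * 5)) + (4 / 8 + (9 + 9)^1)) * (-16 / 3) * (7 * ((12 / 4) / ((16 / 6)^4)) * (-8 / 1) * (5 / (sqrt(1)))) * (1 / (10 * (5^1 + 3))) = 169533 / 5120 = 33.11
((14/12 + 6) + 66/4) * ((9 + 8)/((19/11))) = 13277/57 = 232.93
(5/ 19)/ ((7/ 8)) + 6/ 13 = 1318/ 1729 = 0.76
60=60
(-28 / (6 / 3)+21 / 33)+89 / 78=-10487 / 858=-12.22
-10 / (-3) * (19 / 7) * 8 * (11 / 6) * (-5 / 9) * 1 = -41800 / 567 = -73.72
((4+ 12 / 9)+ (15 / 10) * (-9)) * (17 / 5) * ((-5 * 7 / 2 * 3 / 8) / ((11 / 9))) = 52479 / 352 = 149.09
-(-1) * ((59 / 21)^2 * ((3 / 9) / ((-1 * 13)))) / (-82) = 0.00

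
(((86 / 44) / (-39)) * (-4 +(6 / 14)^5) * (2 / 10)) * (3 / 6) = 576071 / 28840812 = 0.02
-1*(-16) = 16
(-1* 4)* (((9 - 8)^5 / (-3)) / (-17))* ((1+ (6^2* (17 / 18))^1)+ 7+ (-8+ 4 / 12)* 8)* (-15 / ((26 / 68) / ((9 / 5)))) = -1392 / 13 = -107.08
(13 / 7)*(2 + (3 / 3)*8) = 130 / 7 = 18.57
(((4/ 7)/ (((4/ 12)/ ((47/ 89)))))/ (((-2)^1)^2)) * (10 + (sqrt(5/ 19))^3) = 705 * sqrt(95)/ 224903 + 1410/ 623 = 2.29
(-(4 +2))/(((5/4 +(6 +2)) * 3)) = -0.22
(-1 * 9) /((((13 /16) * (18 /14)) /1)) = -112 /13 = -8.62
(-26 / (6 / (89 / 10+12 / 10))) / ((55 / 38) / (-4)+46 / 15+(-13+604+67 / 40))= -49894 / 678733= -0.07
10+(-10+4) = 4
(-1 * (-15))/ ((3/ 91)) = 455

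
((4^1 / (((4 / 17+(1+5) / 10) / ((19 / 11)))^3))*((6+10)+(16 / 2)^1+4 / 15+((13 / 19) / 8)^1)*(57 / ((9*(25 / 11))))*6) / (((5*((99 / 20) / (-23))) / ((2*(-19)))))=6541116959728936 / 12862247607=508551.63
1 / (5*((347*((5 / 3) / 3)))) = 9 / 8675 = 0.00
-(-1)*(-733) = -733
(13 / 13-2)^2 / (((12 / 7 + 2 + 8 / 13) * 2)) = 91 / 788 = 0.12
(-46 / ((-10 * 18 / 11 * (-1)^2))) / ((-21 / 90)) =-253 / 21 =-12.05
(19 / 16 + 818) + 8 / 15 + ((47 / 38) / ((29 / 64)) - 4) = 108231883 / 132240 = 818.45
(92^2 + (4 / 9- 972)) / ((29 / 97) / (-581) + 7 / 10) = 38002652240 / 3547881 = 10711.37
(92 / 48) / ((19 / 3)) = 23 / 76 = 0.30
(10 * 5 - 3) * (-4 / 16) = -47 / 4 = -11.75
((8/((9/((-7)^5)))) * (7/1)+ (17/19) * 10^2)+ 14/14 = -17867177/171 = -104486.42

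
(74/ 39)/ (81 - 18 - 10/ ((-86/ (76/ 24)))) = 6364/ 212537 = 0.03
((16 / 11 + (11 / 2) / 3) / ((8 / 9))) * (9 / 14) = 837 / 352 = 2.38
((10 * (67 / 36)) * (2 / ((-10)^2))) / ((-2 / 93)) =-2077 / 120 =-17.31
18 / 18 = 1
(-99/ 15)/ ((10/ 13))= -429/ 50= -8.58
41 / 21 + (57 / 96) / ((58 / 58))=1711 / 672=2.55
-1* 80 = -80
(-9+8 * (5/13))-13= -246/13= -18.92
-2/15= -0.13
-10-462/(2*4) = -271/4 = -67.75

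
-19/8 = -2.38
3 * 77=231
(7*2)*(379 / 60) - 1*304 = -6467 / 30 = -215.57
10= 10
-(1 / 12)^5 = -1 / 248832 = -0.00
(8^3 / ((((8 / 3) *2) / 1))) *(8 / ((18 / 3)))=128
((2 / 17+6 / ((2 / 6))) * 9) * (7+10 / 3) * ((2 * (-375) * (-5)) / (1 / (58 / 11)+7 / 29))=249202800 / 17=14658988.24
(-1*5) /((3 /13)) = -65 /3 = -21.67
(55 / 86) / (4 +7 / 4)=110 / 989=0.11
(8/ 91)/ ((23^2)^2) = 8/ 25465531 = 0.00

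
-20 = -20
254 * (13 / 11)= 3302 / 11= 300.18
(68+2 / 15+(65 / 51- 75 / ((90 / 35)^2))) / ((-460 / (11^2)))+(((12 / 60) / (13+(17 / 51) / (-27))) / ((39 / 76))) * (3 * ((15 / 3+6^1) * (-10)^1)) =-25.18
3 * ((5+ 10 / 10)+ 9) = 45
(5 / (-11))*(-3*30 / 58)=225 / 319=0.71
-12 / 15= -4 / 5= -0.80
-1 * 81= -81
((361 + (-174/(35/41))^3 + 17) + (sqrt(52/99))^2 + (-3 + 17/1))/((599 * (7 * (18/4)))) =-71886009211592/160179413625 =-448.78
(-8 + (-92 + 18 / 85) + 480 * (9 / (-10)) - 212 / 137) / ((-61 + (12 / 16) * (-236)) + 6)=3105347 / 1350820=2.30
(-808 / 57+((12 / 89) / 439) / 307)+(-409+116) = -210016899989 / 683703429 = -307.18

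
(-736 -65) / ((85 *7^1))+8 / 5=151 / 595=0.25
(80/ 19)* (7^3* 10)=274400/ 19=14442.11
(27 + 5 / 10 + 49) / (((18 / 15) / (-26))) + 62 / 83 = -275021 / 166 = -1656.75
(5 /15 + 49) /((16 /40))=370 /3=123.33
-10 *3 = -30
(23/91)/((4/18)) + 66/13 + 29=493/14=35.21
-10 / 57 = -0.18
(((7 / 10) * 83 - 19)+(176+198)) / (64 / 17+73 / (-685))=9621099 / 85198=112.93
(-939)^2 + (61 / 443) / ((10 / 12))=1953012381 / 2215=881721.17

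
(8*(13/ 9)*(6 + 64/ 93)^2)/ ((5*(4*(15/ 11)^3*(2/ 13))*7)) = 87025300076/ 9194968125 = 9.46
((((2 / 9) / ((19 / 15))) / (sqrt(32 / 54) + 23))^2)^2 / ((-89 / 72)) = -1330833324240000 / 480546098292426857535449 + 102293902080000 * sqrt(3) / 480546098292426857535449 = -0.00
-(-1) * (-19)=-19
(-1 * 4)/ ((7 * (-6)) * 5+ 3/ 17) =68/ 3567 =0.02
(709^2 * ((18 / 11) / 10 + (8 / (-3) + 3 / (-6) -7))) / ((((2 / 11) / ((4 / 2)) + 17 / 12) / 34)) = -112835798708 / 995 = -113402812.77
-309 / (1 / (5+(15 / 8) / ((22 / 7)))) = -304365 / 176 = -1729.35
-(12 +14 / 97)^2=-1387684 / 9409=-147.48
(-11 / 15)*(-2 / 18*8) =88 / 135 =0.65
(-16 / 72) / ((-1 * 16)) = 1 / 72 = 0.01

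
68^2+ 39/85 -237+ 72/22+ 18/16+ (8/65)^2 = 27759264259/6320600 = 4391.87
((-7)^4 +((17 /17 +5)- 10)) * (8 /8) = 2397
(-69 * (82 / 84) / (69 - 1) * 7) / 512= -0.01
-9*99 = -891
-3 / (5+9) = -3 / 14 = -0.21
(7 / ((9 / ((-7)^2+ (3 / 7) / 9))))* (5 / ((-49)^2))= 5150 / 64827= 0.08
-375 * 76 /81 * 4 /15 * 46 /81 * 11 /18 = -1922800 /59049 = -32.56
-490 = -490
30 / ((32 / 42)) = 315 / 8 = 39.38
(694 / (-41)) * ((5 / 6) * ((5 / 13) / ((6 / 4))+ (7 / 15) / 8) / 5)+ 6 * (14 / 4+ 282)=328520063 / 191880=1712.11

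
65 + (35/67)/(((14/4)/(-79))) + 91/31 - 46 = 21070/2077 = 10.14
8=8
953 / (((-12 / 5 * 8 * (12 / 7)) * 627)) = -33355 / 722304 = -0.05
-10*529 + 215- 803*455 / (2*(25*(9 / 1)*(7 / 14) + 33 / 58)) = -43877435 / 6558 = -6690.67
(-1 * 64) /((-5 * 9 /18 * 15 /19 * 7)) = 2432 /525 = 4.63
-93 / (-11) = 8.45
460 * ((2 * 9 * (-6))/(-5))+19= 9955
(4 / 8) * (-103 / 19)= -103 / 38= -2.71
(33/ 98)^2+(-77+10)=-642379/ 9604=-66.89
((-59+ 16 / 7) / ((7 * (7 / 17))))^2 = 45549001 / 117649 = 387.16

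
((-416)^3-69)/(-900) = 79990.41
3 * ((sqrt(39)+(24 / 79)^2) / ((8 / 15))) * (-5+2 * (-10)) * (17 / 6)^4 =-10440125 * sqrt(39) / 1152-10440125 / 12482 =-57432.39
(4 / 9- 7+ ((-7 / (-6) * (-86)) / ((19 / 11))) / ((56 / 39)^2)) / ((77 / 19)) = -2660507 / 310464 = -8.57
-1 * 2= -2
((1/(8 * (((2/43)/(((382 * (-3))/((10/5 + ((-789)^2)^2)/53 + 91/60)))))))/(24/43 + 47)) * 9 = -1516111587/19020089972287654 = -0.00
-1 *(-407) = 407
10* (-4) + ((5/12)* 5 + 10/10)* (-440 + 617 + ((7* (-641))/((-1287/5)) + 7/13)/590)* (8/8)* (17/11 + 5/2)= 3683402363/1698840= 2168.19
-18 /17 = -1.06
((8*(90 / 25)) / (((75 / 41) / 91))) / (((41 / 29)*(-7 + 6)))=-126672 / 125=-1013.38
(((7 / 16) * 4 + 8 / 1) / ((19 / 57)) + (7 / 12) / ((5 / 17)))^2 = 877969 / 900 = 975.52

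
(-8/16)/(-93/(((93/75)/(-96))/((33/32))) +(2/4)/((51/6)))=-17/252452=-0.00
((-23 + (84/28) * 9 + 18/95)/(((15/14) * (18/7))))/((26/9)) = 9751/18525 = 0.53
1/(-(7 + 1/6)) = -6/43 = -0.14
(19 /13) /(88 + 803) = 19 /11583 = 0.00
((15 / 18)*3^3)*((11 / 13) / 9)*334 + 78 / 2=9692 / 13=745.54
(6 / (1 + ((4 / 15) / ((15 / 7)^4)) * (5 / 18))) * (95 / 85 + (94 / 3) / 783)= 4680686250 / 676236761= 6.92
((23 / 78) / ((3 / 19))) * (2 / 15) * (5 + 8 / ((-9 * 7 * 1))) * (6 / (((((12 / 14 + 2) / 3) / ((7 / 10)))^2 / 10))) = 46016537 / 1170000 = 39.33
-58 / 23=-2.52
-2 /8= -0.25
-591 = -591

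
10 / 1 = 10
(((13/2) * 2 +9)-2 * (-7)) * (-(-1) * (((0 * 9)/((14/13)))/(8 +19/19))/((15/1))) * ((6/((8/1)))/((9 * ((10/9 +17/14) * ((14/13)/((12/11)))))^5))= 0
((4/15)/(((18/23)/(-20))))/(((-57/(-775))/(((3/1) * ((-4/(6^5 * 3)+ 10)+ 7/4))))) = -1221458125/373977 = -3266.13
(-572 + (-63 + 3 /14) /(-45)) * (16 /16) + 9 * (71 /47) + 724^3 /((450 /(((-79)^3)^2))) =30351079639848427619231 /148050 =205005603781482118.33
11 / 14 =0.79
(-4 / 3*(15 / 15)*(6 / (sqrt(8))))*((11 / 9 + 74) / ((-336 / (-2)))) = -677*sqrt(2) / 756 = -1.27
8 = 8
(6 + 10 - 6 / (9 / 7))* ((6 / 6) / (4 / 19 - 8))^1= -323 / 222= -1.45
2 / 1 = 2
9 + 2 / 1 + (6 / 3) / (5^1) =11.40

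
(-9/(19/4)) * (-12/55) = 432/1045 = 0.41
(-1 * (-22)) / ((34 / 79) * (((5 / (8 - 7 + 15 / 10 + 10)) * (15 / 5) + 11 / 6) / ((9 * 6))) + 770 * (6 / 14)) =1407780 / 21118247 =0.07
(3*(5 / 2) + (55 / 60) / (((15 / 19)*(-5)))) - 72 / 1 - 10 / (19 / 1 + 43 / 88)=-20141237 / 308700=-65.25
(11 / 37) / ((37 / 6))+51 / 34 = 4239 / 2738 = 1.55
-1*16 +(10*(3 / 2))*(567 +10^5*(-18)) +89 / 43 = -1160634884 / 43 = -26991508.93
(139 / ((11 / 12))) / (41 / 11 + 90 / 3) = 1668 / 371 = 4.50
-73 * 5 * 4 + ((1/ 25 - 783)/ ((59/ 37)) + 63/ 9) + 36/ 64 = -45865333/ 23600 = -1943.45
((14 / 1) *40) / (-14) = -40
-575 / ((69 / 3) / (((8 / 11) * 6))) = -109.09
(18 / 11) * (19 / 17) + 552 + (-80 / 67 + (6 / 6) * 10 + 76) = 8001456 / 12529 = 638.63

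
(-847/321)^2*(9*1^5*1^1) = 717409/11449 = 62.66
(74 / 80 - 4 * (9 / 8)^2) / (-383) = 331 / 30640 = 0.01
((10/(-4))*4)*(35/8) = -175/4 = -43.75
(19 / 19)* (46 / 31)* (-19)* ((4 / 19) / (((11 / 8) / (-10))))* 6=88320 / 341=259.00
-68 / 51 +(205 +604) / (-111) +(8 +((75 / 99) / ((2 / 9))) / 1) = 2269 / 814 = 2.79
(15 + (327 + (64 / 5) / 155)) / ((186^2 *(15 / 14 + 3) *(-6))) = -927899 / 2292417450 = -0.00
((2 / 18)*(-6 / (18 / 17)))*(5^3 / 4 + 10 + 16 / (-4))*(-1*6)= 2533 / 18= 140.72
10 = 10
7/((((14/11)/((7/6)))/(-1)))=-6.42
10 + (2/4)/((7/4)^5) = 168582/16807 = 10.03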